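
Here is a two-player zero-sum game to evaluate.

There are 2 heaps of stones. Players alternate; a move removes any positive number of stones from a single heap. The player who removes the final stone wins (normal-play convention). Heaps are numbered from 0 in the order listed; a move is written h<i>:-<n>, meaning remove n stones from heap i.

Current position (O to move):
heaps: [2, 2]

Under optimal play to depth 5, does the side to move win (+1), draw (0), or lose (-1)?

value((2,2), O) = -1

ply 1, O at (2,2) | h0:-1=-1→(1,2)*; h0:-2=-1→(0,2); h1:-1=-1→(2,1); h1:-2=-1→(2,0)
ply 2, X at (1,2) | h0:-1=-1→(0,2); h1:-1=+1→(1,1)*; h1:-2=-1→(1,0)
ply 3, O at (1,1) | h0:-1=-1→(0,1)*; h1:-1=-1→(1,0)
ply 4, X at (0,1) | h1:-1=+1→(0,0)*
ply 5: (0,0) is terminal -1 (O); from (2,2) depth 5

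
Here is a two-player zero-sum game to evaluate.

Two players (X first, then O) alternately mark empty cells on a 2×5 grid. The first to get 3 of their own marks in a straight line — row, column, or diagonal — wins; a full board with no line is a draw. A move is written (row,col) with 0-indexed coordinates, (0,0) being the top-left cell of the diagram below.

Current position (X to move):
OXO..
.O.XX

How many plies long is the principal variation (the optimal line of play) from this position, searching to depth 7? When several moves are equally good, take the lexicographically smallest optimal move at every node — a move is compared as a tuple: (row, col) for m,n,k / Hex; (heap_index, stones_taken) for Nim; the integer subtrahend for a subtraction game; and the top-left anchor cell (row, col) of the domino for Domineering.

[OXO../.O.XX] X move#1: (0,3):+0/OXOX./.O.XX, (0,4):+0/OXO.X/.O.XX, (1,0):+0/OXO../XO.XX, (1,2):+1/OXO../.OXXX*
[OXO../.OXXX] end (terminal -1, O#2); searched OXO../.O.XX to 7

PV length from [OXO../.O.XX]: 1 ply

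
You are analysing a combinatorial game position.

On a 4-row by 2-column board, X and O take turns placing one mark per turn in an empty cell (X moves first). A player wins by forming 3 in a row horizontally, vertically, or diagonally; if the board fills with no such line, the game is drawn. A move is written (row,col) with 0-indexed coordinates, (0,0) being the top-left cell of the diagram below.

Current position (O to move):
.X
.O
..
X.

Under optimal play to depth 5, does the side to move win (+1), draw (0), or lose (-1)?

[.X/.O/../X.] O move#1: (0,0):+0/OX/.O/../X.*, (1,0):+0/.X/OO/../X., (2,0):+0/.X/.O/O./X., (2,1):+0/.X/.O/.O/X., (3,1):+0/.X/.O/../XO
[OX/.O/../X.] X move#2: (1,0):+0/OX/XO/../X.*, (2,0):+0/OX/.O/X./X., (2,1):+0/OX/.O/.X/X., (3,1):+0/OX/.O/../XX
[OX/XO/../X.] O move#3: (2,0):+0/OX/XO/O./X.*, (2,1):-1/OX/XO/.O/X., (3,1):-1/OX/XO/../XO
[OX/XO/O./X.] X move#4: (2,1):+0/OX/XO/OX/X.*, (3,1):+0/OX/XO/O./XX
[OX/XO/OX/X.] O move#5: (3,1):+0/OX/XO/OX/XO*
[OX/XO/OX/XO] end (terminal +0, X#6); searched .X/.O/../X. to 5

value(.X/.O/../X., O) = 0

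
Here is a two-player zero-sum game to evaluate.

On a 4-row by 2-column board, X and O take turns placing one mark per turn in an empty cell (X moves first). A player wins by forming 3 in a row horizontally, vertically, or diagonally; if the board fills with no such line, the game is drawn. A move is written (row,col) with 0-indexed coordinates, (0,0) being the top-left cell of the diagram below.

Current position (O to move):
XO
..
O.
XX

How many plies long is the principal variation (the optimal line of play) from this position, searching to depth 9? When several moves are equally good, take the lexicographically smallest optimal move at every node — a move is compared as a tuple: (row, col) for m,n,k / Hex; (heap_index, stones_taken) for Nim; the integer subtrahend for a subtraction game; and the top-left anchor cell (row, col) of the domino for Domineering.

PV length from [XO/../O./XX]: 3 plies

p1 O@[XO/../O./XX]: (1,0)[XO/O./O./XX]+0* (1,1)[XO/.O/O./XX]+0 (2,1)[XO/../OO/XX]+0
p2 X@[XO/O./O./XX]: (1,1)[XO/OX/O./XX]+0* (2,1)[XO/O./OX/XX]+0
p3 O@[XO/OX/O./XX]: (2,1)[XO/OX/OO/XX]+0*
p4 X@[XO/OX/OO/XX] terminal +0; root [XO/../O./XX] d9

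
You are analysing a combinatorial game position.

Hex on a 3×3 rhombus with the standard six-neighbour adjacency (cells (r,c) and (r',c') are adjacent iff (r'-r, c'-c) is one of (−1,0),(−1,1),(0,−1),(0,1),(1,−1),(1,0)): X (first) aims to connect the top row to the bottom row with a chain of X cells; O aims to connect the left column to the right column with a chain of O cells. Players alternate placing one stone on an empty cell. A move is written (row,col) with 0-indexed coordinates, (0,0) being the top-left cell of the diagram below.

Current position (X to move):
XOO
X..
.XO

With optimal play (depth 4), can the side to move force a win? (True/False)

[XOO/X../.XO] X move#1: (1,1):+1/XOO/XX./.XO*, (1,2):+1/XOO/X.X/.XO, (2,0):+1/XOO/X../XXO
[XOO/XX./.XO] end (terminal -1, O#2); searched XOO/X../.XO to 4

X winning at [XOO/X../.XO]: True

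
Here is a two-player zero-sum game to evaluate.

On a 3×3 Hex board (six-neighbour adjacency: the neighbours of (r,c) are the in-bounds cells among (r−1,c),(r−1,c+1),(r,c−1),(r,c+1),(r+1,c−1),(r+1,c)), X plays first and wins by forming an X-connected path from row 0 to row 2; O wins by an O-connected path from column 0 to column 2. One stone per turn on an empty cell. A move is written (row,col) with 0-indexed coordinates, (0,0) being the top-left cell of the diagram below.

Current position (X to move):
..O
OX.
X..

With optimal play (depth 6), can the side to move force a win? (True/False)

[..O/OX./X..] X move#1: (0,0):-1/X.O/OX./X.., (0,1):+1/.XO/OX./X..*, (1,2):-1/..O/OXX/X.., (2,1):-1/..O/OX./XX., (2,2):-1/..O/OX./X.X
[.XO/OX./X..] end (terminal -1, O#2); searched ..O/OX./X.. to 6

X winning at [..O/OX./X..]: True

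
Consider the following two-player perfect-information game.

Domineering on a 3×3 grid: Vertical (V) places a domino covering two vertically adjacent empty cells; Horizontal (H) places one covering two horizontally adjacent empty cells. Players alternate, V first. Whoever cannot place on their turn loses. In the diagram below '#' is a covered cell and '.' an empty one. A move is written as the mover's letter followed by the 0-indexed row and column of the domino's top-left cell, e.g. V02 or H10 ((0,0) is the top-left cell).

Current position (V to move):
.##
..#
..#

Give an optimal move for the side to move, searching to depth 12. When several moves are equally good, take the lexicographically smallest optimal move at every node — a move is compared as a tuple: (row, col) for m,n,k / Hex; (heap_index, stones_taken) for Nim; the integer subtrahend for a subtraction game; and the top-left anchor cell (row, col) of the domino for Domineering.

V's best at [.##/..#/..#]: V10

[.##/..#/..#] V move#1: V00:-1/###/#.#/..#, V10:+1/.##/#.#/#.#*, V11:+1/.##/.##/.##
[.##/#.#/#.#] end (terminal -1, H#2); searched .##/..#/..# to 12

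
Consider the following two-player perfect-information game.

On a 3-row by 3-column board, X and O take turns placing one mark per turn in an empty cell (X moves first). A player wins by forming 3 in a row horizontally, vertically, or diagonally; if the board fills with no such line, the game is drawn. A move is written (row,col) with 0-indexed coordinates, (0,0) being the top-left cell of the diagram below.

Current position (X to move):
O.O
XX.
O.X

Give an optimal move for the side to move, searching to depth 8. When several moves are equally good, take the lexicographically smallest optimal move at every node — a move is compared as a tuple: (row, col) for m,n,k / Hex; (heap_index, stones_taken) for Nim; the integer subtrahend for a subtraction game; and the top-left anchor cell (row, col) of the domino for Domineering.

p1 X@[O.O/XX./O.X]: (0,1)[OXO/XX./O.X]+1* (1,2)[O.O/XXX/O.X]+1 (2,1)[O.O/XX./OXX]-1
p2 O@[OXO/XX./O.X]: (1,2)[OXO/XXO/O.X]-1* (2,1)[OXO/XX./OOX]-1
p3 X@[OXO/XXO/O.X]: (2,1)[OXO/XXO/OXX]+1*
p4 O@[OXO/XXO/OXX] terminal -1; root [O.O/XX./O.X] d8

X's best at [O.O/XX./O.X]: (0,1)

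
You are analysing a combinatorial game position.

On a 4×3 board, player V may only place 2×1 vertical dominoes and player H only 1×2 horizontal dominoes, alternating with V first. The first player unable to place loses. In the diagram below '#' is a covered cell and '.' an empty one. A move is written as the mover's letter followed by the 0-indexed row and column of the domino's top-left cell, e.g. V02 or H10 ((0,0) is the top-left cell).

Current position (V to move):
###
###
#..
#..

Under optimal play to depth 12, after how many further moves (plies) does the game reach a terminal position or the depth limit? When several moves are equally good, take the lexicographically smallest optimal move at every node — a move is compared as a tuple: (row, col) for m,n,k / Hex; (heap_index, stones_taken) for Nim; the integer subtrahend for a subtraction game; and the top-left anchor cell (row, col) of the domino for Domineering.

PV length from [###/###/#../#..]: 1 ply

[###/###/#../#..] V move#1: V21:+1/###/###/##./##.*, V22:+1/###/###/#.#/#.#
[###/###/##./##.] end (terminal -1, H#2); searched ###/###/#../#.. to 12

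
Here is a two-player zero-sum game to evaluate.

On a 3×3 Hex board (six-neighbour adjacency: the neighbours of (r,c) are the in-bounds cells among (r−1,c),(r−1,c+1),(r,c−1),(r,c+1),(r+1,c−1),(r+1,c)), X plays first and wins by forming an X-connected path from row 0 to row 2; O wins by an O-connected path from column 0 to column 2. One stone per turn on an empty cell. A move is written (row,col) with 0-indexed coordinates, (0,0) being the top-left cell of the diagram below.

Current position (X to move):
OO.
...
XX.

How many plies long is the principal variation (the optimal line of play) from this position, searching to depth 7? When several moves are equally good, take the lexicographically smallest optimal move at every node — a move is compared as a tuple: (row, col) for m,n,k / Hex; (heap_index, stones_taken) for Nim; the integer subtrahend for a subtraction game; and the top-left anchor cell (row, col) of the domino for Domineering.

PV length from [OO./.../XX.]: 3 plies

p1 X@[OO./.../XX.]: (0,2)[OOX/.../XX.]+1* (1,0)[OO./X../XX.]-1 (1,1)[OO./.X./XX.]-1 (1,2)[OO./..X/XX.]-1 (2,2)[OO./.../XXX]-1
p2 O@[OOX/.../XX.]: (1,0)[OOX/O../XX.]-1* (1,1)[OOX/.O./XX.]-1 (1,2)[OOX/..O/XX.]-1 (2,2)[OOX/.../XXO]-1
p3 X@[OOX/O../XX.]: (1,1)[OOX/OX./XX.]+1* (1,2)[OOX/O.X/XX.]+1 (2,2)[OOX/O../XXX]+1
p4 O@[OOX/OX./XX.] terminal -1; root [OO./.../XX.] d7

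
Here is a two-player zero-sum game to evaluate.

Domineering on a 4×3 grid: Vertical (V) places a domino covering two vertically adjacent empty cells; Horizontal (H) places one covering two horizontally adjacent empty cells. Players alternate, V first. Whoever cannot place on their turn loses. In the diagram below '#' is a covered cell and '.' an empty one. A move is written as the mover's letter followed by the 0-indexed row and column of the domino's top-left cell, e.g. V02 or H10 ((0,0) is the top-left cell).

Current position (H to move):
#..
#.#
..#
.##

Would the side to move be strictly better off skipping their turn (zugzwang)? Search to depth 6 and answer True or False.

zugzwang(#../#.#/..#/.##, H) = False

ply 1, H at #../#.#/..#/.## | H01=-1→###/#.#/..#/.##*; H20=-1→#../#.#/###/.##
ply 2, V at ###/#.#/..#/.## | V11=+1→###/###/.##/.##*; V20=+1→###/#.#/#.#/###
ply 3: ###/###/.##/.## is terminal -1 (H); from #../#.#/..#/.## depth 6
pass branch (V moves first from the same position):
  | ply 1, V at #../#.#/..#/.## | V01=-1→##./###/..#/.##; V11=+1→#../###/.##/.##*; V20=+1→#../#.#/#.#/###
  | ply 2, H at #../###/.##/.## | H01=-1→###/###/.##/.##*
  | ply 3, V at ###/###/.##/.## | V20=+1→###/###/###/###*
  | ply 4: ###/###/###/### is terminal -1 (H); from #../#.#/..#/.## depth 6
H moving scores -1; H passing scores -1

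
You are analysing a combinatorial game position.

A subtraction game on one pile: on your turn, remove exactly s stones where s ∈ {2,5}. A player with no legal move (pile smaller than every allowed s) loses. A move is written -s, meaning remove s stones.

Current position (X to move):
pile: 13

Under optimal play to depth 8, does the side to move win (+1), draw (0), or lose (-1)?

value(13, X) = +1

ply 1, X at 13 | -2=+1→11*; -5=+1→8
ply 2, O at 11 | -2=-1→9*; -5=-1→6
ply 3, X at 9 | -2=+1→7*; -5=+1→4
ply 4, O at 7 | -2=-1→5*; -5=-1→2
ply 5, X at 5 | -2=-1→3; -5=+1→0*
ply 6: 0 is terminal -1 (O); from 13 depth 8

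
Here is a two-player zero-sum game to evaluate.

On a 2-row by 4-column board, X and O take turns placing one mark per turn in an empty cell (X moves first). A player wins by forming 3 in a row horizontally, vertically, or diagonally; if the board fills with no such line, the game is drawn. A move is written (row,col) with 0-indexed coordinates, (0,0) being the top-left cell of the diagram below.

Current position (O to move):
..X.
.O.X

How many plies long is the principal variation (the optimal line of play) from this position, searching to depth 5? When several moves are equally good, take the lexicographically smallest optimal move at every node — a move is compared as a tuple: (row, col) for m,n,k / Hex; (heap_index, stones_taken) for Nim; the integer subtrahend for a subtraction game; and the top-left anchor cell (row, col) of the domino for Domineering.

[..X./.O.X] O move#1: (0,0):+0/O.X./.O.X*, (0,1):+0/.OX./.O.X, (0,3):+0/..XO/.O.X, (1,0):+0/..X./OO.X, (1,2):+0/..X./.OOX
[O.X./.O.X] X move#2: (0,1):+0/OXX./.O.X*, (0,3):+0/O.XX/.O.X, (1,0):+0/O.X./XO.X, (1,2):+0/O.X./.OXX
[OXX./.O.X] O move#3: (0,3):+0/OXXO/.O.X*, (1,0):-1/OXX./OO.X, (1,2):-1/OXX./.OOX
[OXXO/.O.X] X move#4: (1,0):+0/OXXO/XO.X*, (1,2):+0/OXXO/.OXX
[OXXO/XO.X] O move#5: (1,2):+0/OXXO/XOOX*
[OXXO/XOOX] end (terminal +0, X#6); searched ..X./.O.X to 5

PV length from [..X./.O.X]: 5 plies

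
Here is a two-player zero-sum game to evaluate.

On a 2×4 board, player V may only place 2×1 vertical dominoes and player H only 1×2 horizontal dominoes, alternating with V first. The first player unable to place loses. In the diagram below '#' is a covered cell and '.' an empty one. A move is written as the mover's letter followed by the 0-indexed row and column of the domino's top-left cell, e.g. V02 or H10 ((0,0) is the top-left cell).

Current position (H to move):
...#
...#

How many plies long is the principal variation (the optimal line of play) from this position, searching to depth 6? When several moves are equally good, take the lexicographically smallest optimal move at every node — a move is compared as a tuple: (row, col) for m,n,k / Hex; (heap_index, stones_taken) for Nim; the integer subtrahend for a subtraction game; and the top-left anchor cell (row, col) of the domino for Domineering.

PV length from [...#/...#]: 3 plies

ply 1, H at ...#/...# | H00=+1→##.#/...#*; H01=+1→.###/...#; H10=+1→...#/##.#; H11=+1→...#/.###
ply 2, V at ##.#/...# | V02=-1→####/..##*
ply 3, H at ####/..## | H10=+1→####/####*
ply 4: ####/#### is terminal -1 (V); from ...#/...# depth 6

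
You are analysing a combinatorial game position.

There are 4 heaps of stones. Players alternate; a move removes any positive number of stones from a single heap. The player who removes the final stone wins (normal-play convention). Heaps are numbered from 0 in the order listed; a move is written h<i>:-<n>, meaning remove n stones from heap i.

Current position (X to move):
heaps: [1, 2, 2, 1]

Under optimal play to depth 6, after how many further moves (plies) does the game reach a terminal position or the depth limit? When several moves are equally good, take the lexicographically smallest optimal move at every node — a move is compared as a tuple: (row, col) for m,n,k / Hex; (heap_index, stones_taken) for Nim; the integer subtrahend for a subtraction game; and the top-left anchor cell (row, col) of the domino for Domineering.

p1 X@[(1,2,2,1)]: h0:-1[(0,2,2,1)]-1* h1:-1[(1,1,2,1)]-1 h1:-2[(1,0,2,1)]-1 h2:-1[(1,2,1,1)]-1 h2:-2[(1,2,0,1)]-1 h3:-1[(1,2,2,0)]-1
p2 O@[(0,2,2,1)]: h1:-1[(0,1,2,1)]-1 h1:-2[(0,0,2,1)]-1 h2:-1[(0,2,1,1)]-1 h2:-2[(0,2,0,1)]-1 h3:-1[(0,2,2,0)]+1*
p3 X@[(0,2,2,0)]: h1:-1[(0,1,2,0)]-1* h1:-2[(0,0,2,0)]-1 h2:-1[(0,2,1,0)]-1 h2:-2[(0,2,0,0)]-1
p4 O@[(0,1,2,0)]: h1:-1[(0,0,2,0)]-1 h2:-1[(0,1,1,0)]+1* h2:-2[(0,1,0,0)]-1
p5 X@[(0,1,1,0)]: h1:-1[(0,0,1,0)]-1* h2:-1[(0,1,0,0)]-1
p6 O@[(0,0,1,0)]: h2:-1[(0,0,0,0)]+1*
p7 X@[(0,0,0,0)] terminal -1; root [(1,2,2,1)] d6

PV length from [(1,2,2,1)]: 6 plies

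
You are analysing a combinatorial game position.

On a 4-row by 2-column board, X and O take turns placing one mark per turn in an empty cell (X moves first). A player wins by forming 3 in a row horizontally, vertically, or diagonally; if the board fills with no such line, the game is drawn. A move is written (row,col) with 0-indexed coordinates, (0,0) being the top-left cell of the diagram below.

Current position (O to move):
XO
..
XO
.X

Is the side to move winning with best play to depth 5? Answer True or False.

p1 O@[XO/../XO/.X]: (1,0)[XO/O./XO/.X]+0 (1,1)[XO/.O/XO/.X]+1* (3,0)[XO/../XO/OX]-1
p2 X@[XO/.O/XO/.X] terminal -1; root [XO/../XO/.X] d5

O winning at [XO/../XO/.X]: True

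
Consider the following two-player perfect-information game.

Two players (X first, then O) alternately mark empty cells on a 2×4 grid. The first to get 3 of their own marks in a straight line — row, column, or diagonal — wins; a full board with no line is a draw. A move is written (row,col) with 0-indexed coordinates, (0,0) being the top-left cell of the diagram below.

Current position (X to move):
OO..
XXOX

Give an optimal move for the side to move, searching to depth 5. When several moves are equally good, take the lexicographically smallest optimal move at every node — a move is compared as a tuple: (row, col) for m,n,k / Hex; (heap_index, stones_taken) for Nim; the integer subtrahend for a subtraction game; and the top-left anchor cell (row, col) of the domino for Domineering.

ply 1, X at OO../XXOX | (0,2)=+0→OOX./XXOX*; (0,3)=-1→OO.X/XXOX
ply 2, O at OOX./XXOX | (0,3)=+0→OOXO/XXOX*
ply 3: OOXO/XXOX is terminal +0 (X); from OO../XXOX depth 5

X's best at [OO../XXOX]: (0,2)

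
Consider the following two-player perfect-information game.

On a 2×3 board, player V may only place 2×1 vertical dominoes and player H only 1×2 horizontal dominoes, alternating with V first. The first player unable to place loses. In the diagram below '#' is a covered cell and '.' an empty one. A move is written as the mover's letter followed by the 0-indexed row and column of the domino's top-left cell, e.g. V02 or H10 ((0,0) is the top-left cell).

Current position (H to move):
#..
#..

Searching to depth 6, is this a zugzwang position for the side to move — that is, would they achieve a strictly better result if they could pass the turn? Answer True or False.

zugzwang(#../#.., H) = False

p1 H@[#../#..]: H01[###/#..]+1* H11[#../###]+1
p2 V@[###/#..] terminal -1; root [#../#..] d6
if H skipped the turn, V would face:
~ p1 V@[#../#..]: V01[##./##.]+1* V02[#.#/#.#]+1
~ p2 H@[##./##.] terminal -1; root [#../#..] d6
compare (H): move=+1 vs pass=-1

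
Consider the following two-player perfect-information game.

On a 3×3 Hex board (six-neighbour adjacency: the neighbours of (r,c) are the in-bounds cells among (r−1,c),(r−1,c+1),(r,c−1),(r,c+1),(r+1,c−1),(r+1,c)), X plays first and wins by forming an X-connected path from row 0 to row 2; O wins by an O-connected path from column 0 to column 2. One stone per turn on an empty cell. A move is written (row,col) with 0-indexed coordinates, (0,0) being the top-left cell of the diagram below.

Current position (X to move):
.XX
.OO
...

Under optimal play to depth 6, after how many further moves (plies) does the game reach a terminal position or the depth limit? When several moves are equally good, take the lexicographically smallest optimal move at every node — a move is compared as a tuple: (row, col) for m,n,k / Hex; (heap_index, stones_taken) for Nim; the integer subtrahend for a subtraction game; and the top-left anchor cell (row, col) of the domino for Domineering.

PV length from [.XX/.OO/...]: 2 plies

ply 1, X at .XX/.OO/... | (0,0)=-1→XXX/.OO/...*; (1,0)=-1→.XX/XOO/...; (2,0)=-1→.XX/.OO/X..; (2,1)=-1→.XX/.OO/.X.; (2,2)=-1→.XX/.OO/..X
ply 2, O at XXX/.OO/... | (1,0)=+1→XXX/OOO/...*; (2,0)=+1→XXX/.OO/O..; (2,1)=+1→XXX/.OO/.O.; (2,2)=+1→XXX/.OO/..O
ply 3: XXX/OOO/... is terminal -1 (X); from .XX/.OO/... depth 6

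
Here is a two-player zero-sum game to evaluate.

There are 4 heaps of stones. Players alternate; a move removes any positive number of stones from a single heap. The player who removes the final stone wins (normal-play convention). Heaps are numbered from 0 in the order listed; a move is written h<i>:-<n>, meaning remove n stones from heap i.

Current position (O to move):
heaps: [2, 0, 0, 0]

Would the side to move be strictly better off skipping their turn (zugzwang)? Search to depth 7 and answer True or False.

[(2,0,0,0)] O move#1: h0:-1:-1/(1,0,0,0), h0:-2:+1/(0,0,0,0)*
[(0,0,0,0)] end (terminal -1, X#2); searched (2,0,0,0) to 7
pass branch (X moves first from the same position):
  | [(2,0,0,0)] X move#1: h0:-1:-1/(1,0,0,0), h0:-2:+1/(0,0,0,0)*
  | [(0,0,0,0)] end (terminal -1, O#2); searched (2,0,0,0) to 7
O moving scores +1; O passing scores -1

zugzwang((2,0,0,0), O) = False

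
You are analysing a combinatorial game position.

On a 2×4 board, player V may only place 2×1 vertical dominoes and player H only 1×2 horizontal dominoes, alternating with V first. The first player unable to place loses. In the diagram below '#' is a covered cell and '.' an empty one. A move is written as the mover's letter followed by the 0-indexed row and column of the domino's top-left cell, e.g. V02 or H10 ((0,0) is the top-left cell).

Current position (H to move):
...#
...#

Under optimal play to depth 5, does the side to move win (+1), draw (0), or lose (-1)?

ply 1, H at ...#/...# | H00=+1→##.#/...#*; H01=+1→.###/...#; H10=+1→...#/##.#; H11=+1→...#/.###
ply 2, V at ##.#/...# | V02=-1→####/..##*
ply 3, H at ####/..## | H10=+1→####/####*
ply 4: ####/#### is terminal -1 (V); from ...#/...# depth 5

value(...#/...#, H) = +1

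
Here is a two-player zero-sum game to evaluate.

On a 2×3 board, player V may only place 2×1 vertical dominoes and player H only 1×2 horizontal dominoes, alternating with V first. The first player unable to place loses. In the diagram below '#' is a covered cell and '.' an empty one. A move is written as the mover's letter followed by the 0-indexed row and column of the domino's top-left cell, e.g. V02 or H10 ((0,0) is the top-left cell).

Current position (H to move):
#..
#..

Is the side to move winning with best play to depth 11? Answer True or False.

ply 1, H at #../#.. | H01=+1→###/#..*; H11=+1→#../###
ply 2: ###/#.. is terminal -1 (V); from #../#.. depth 11

H winning at [#../#..]: True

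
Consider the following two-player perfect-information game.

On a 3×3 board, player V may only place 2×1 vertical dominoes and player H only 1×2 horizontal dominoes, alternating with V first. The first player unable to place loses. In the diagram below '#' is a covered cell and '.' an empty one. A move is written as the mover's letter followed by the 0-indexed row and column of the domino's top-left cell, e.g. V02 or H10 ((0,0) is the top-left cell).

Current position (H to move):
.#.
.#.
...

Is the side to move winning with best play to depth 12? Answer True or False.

p1 H@[.#./.#./...]: H20[.#./.#./##.]-1* H21[.#./.#./.##]-1
p2 V@[.#./.#./##.]: V00[##./##./##.]+1* V02[.##/.##/##.]+1 V12[.#./.##/###]+1
p3 H@[##./##./##.] terminal -1; root [.#./.#./...] d12

H winning at [.#./.#./...]: False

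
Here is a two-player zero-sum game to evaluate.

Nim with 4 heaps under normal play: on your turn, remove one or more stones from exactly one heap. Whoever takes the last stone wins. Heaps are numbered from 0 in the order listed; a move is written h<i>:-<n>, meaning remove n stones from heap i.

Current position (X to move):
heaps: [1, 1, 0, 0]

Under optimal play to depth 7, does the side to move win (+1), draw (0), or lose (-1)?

ply 1, X at (1,1,0,0) | h0:-1=-1→(0,1,0,0)*; h1:-1=-1→(1,0,0,0)
ply 2, O at (0,1,0,0) | h1:-1=+1→(0,0,0,0)*
ply 3: (0,0,0,0) is terminal -1 (X); from (1,1,0,0) depth 7

value((1,1,0,0), X) = -1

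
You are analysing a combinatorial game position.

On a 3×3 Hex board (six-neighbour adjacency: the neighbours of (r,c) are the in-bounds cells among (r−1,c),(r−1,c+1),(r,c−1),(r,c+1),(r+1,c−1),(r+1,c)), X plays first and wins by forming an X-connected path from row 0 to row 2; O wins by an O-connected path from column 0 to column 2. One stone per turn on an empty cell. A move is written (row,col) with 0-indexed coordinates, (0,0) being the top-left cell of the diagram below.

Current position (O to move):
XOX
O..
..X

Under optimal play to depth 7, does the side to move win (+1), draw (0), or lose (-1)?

value(XOX/O../..X, O) = -1

[XOX/O../..X] O move#1: (1,1):-1/XOX/OO./..X*, (1,2):-1/XOX/O.O/..X, (2,0):-1/XOX/O../O.X, (2,1):-1/XOX/O../.OX
[XOX/OO./..X] X move#2: (1,2):+1/XOX/OOX/..X*, (2,0):-1/XOX/OO./X.X, (2,1):-1/XOX/OO./.XX
[XOX/OOX/..X] end (terminal -1, O#3); searched XOX/O../..X to 7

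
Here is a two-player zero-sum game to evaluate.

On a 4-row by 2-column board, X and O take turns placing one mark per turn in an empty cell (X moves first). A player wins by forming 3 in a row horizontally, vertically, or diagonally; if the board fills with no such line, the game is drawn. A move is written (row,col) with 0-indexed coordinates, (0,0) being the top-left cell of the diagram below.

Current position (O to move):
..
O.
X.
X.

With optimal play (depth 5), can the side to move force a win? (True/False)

ply 1, O at ../O./X./X. | (0,0)=+0→O./O./X./X.*; (0,1)=+0→.O/O./X./X.; (1,1)=+0→../OO/X./X.; (2,1)=+0→../O./XO/X.; (3,1)=+0→../O./X./XO
ply 2, X at O./O./X./X. | (0,1)=+0→OX/O./X./X.*; (1,1)=+0→O./OX/X./X.; (2,1)=+0→O./O./XX/X.; (3,1)=+0→O./O./X./XX
ply 3, O at OX/O./X./X. | (1,1)=+0→OX/OO/X./X.*; (2,1)=+0→OX/O./XO/X.; (3,1)=+0→OX/O./X./XO
ply 4, X at OX/OO/X./X. | (2,1)=+0→OX/OO/XX/X.*; (3,1)=+0→OX/OO/X./XX
ply 5, O at OX/OO/XX/X. | (3,1)=+0→OX/OO/XX/XO*
ply 6: OX/OO/XX/XO is terminal +0 (X); from ../O./X./X. depth 5

O winning at [../O./X./X.]: False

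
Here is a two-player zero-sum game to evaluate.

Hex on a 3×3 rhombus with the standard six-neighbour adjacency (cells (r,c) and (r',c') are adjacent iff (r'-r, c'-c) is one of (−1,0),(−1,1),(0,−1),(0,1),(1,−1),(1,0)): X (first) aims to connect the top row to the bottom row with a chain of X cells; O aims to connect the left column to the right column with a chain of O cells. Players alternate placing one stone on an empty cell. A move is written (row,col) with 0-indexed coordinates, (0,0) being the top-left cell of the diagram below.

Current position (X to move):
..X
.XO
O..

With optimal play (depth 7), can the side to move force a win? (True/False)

X winning at [..X/.XO/O..]: True

[..X/.XO/O..] X move#1: (0,0):-1/X.X/.XO/O.., (0,1):-1/.XX/.XO/O.., (1,0):-1/..X/XXO/O.., (2,1):+1/..X/.XO/OX.*, (2,2):-1/..X/.XO/O.X
[..X/.XO/OX.] end (terminal -1, O#2); searched ..X/.XO/O.. to 7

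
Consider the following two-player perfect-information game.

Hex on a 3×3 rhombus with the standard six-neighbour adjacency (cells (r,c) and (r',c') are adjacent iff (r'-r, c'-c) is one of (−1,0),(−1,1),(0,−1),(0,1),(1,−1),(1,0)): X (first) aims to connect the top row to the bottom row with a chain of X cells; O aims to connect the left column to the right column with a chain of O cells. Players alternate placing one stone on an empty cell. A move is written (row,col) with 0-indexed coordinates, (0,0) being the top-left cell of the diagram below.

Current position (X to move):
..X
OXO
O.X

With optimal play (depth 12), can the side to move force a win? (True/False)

[..X/OXO/O.X] X move#1: (0,0):-1/X.X/OXO/O.X, (0,1):-1/.XX/OXO/O.X, (2,1):+1/..X/OXO/OXX*
[..X/OXO/OXX] end (terminal -1, O#2); searched ..X/OXO/O.X to 12

X winning at [..X/OXO/O.X]: True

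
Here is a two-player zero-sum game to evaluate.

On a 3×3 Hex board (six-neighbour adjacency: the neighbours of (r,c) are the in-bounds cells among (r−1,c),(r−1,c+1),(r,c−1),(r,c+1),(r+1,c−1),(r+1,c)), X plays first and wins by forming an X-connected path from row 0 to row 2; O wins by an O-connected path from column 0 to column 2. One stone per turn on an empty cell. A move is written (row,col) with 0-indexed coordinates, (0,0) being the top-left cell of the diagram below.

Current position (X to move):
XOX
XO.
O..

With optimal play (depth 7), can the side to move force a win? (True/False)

X winning at [XOX/XO./O..]: True

[XOX/XO./O..] X move#1: (1,2):+1/XOX/XOX/O..*, (2,1):-1/XOX/XO./OX., (2,2):-1/XOX/XO./O.X
[XOX/XOX/O..] O move#2: (2,1):-1/XOX/XOX/OO.*, (2,2):-1/XOX/XOX/O.O
[XOX/XOX/OO.] X move#3: (2,2):+1/XOX/XOX/OOX*
[XOX/XOX/OOX] end (terminal -1, O#4); searched XOX/XO./O.. to 7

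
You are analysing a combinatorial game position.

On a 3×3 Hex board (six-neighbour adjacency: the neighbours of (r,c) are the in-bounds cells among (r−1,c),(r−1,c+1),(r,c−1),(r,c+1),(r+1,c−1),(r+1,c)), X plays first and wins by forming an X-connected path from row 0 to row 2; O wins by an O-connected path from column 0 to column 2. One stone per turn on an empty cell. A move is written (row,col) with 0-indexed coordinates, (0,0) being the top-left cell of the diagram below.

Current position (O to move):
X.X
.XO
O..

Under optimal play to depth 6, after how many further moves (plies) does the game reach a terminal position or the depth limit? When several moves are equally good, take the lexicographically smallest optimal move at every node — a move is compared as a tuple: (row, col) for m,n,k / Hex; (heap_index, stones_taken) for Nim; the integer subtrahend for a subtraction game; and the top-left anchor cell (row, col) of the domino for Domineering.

PV length from [X.X/.XO/O..]: 1 ply

p1 O@[X.X/.XO/O..]: (0,1)[XOX/.XO/O..]-1 (1,0)[X.X/OXO/O..]-1 (2,1)[X.X/.XO/OO.]+1* (2,2)[X.X/.XO/O.O]-1
p2 X@[X.X/.XO/OO.] terminal -1; root [X.X/.XO/O..] d6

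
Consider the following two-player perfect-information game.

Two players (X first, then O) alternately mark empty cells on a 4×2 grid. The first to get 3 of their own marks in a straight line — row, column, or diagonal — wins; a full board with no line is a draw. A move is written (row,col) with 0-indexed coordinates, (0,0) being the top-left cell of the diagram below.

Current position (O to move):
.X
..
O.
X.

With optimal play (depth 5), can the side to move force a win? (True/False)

O winning at [.X/../O./X.]: False

[.X/../O./X.] O move#1: (0,0):+0/OX/../O./X.*, (1,0):+0/.X/O./O./X., (1,1):+0/.X/.O/O./X., (2,1):+0/.X/../OO/X., (3,1):+0/.X/../O./XO
[OX/../O./X.] X move#2: (1,0):+0/OX/X./O./X.*, (1,1):-1/OX/.X/O./X., (2,1):-1/OX/../OX/X., (3,1):-1/OX/../O./XX
[OX/X./O./X.] O move#3: (1,1):+0/OX/XO/O./X.*, (2,1):+0/OX/X./OO/X., (3,1):+0/OX/X./O./XO
[OX/XO/O./X.] X move#4: (2,1):+0/OX/XO/OX/X.*, (3,1):+0/OX/XO/O./XX
[OX/XO/OX/X.] O move#5: (3,1):+0/OX/XO/OX/XO*
[OX/XO/OX/XO] end (terminal +0, X#6); searched .X/../O./X. to 5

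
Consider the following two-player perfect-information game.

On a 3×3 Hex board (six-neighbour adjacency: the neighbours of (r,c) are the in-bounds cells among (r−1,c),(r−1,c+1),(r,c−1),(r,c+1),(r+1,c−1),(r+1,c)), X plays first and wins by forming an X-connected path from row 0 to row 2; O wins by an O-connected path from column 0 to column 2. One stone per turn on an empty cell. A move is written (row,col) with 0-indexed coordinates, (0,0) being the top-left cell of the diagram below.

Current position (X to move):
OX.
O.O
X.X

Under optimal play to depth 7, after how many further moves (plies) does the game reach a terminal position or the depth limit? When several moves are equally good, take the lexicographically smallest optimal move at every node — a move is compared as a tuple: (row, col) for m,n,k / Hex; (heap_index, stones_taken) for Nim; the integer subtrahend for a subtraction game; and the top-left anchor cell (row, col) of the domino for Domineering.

PV length from [OX./O.O/X.X]: 1 ply

[OX./O.O/X.X] X move#1: (0,2):-1/OXX/O.O/X.X, (1,1):+1/OX./OXO/X.X*, (2,1):-1/OX./O.O/XXX
[OX./OXO/X.X] end (terminal -1, O#2); searched OX./O.O/X.X to 7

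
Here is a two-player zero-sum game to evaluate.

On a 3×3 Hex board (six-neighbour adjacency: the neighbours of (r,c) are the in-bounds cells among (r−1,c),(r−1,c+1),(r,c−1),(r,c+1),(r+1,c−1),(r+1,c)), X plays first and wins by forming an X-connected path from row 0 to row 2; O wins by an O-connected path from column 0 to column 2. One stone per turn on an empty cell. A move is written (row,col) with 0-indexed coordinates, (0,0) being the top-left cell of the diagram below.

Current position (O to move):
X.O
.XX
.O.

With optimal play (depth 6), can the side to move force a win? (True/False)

O winning at [X.O/.XX/.O.]: False

[X.O/.XX/.O.] O move#1: (0,1):-1/XOO/.XX/.O.*, (1,0):-1/X.O/OXX/.O., (2,0):-1/X.O/.XX/OO., (2,2):-1/X.O/.XX/.OO
[XOO/.XX/.O.] X move#2: (1,0):+1/XOO/XXX/.O.*, (2,0):-1/XOO/.XX/XO., (2,2):-1/XOO/.XX/.OX
[XOO/XXX/.O.] O move#3: (2,0):-1/XOO/XXX/OO.*, (2,2):-1/XOO/XXX/.OO
[XOO/XXX/OO.] X move#4: (2,2):+1/XOO/XXX/OOX*
[XOO/XXX/OOX] end (terminal -1, O#5); searched X.O/.XX/.O. to 6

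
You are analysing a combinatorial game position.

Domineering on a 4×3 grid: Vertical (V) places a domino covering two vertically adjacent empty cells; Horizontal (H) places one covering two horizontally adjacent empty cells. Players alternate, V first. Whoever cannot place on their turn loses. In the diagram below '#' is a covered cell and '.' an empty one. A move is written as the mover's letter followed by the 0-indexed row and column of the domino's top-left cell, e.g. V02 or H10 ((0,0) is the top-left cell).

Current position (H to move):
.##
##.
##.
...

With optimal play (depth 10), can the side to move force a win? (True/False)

H winning at [.##/##./##./...]: False

p1 H@[.##/##./##./...]: H30[.##/##./##./##.]-1* H31[.##/##./##./.##]-1
p2 V@[.##/##./##./##.]: V12[.##/###/###/##.]+1* V22[.##/##./###/###]+1
p3 H@[.##/###/###/##.] terminal -1; root [.##/##./##./...] d10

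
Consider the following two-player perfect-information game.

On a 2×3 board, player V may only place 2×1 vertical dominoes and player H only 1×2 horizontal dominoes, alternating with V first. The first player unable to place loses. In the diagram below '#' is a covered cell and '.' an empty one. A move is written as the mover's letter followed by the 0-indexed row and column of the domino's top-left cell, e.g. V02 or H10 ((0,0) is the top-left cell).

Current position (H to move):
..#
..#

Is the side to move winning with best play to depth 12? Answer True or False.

H winning at [..#/..#]: True

ply 1, H at ..#/..# | H00=+1→###/..#*; H10=+1→..#/###
ply 2: ###/..# is terminal -1 (V); from ..#/..# depth 12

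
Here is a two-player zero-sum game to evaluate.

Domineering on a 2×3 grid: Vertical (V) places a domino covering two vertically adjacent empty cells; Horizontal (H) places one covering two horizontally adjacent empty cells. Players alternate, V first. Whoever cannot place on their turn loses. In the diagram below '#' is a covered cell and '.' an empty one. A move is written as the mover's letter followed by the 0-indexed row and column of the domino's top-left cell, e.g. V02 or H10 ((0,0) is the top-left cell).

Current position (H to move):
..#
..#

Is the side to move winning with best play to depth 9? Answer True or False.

H winning at [..#/..#]: True

[..#/..#] H move#1: H00:+1/###/..#*, H10:+1/..#/###
[###/..#] end (terminal -1, V#2); searched ..#/..# to 9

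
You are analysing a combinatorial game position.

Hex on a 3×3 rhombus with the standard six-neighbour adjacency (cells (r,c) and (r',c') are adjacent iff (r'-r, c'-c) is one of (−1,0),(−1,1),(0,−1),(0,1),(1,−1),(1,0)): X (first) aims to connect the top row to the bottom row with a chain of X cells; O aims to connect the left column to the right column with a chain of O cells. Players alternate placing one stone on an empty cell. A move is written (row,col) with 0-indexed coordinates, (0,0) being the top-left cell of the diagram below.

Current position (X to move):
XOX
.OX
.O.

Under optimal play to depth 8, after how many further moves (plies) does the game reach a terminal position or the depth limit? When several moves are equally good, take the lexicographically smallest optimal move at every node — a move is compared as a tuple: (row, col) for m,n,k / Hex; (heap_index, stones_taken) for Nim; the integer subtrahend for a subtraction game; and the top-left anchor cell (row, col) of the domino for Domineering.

PV length from [XOX/.OX/.O.]: 3 plies

ply 1, X at XOX/.OX/.O. | (1,0)=+1→XOX/XOX/.O.*; (2,0)=+1→XOX/.OX/XO.; (2,2)=+1→XOX/.OX/.OX
ply 2, O at XOX/XOX/.O. | (2,0)=-1→XOX/XOX/OO.*; (2,2)=-1→XOX/XOX/.OO
ply 3, X at XOX/XOX/OO. | (2,2)=+1→XOX/XOX/OOX*
ply 4: XOX/XOX/OOX is terminal -1 (O); from XOX/.OX/.O. depth 8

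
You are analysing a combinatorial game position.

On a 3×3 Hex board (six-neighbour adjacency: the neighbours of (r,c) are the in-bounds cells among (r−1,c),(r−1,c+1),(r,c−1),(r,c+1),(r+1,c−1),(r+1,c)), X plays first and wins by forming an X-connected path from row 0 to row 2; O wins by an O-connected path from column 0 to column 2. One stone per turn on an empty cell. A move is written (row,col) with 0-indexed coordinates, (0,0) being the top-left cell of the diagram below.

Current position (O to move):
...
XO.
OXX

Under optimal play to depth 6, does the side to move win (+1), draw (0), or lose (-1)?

[.../XO./OXX] O move#1: (0,0):+1/O../XO./OXX*, (0,1):+1/.O./XO./OXX, (0,2):+1/..O/XO./OXX, (1,2):+1/.../XOO/OXX
[O../XO./OXX] X move#2: (0,1):-1/OX./XO./OXX*, (0,2):-1/O.X/XO./OXX, (1,2):-1/O../XOX/OXX
[OX./XO./OXX] O move#3: (0,2):+1/OXO/XO./OXX*, (1,2):+1/OX./XOO/OXX
[OXO/XO./OXX] end (terminal -1, X#4); searched .../XO./OXX to 6

value(.../XO./OXX, O) = +1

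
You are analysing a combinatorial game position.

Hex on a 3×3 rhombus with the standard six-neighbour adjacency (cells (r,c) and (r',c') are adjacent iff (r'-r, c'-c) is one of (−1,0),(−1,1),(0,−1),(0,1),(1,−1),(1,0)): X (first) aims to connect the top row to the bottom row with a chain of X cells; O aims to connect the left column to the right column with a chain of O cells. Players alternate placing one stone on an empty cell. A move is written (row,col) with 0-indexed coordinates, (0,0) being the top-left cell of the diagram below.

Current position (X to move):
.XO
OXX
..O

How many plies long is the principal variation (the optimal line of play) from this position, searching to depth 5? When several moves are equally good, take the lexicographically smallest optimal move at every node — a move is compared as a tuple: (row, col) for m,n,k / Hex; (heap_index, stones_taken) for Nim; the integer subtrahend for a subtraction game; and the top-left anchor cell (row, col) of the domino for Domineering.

PV length from [.XO/OXX/..O]: 3 plies

ply 1, X at .XO/OXX/..O | (0,0)=+1→XXO/OXX/..O*; (2,0)=+1→.XO/OXX/X.O; (2,1)=+1→.XO/OXX/.XO
ply 2, O at XXO/OXX/..O | (2,0)=-1→XXO/OXX/O.O*; (2,1)=-1→XXO/OXX/.OO
ply 3, X at XXO/OXX/O.O | (2,1)=+1→XXO/OXX/OXO*
ply 4: XXO/OXX/OXO is terminal -1 (O); from .XO/OXX/..O depth 5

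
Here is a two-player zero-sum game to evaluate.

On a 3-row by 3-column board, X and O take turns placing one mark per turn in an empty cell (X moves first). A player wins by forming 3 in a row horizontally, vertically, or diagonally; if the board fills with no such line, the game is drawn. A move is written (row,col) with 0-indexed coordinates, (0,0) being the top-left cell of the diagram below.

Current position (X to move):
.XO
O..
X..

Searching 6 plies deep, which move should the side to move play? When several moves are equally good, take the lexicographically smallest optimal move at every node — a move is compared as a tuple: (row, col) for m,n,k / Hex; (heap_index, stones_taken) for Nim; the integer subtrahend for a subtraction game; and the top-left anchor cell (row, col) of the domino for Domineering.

p1 X@[.XO/O../X..]: (0,0)[XXO/O../X..]-1 (1,1)[.XO/OX./X..]+0 (1,2)[.XO/O.X/X..]+0 (2,1)[.XO/O../XX.]+1* (2,2)[.XO/O../X.X]+0
p2 O@[.XO/O../XX.]: (0,0)[OXO/O../XX.]-1* (1,1)[.XO/OO./XX.]-1 (1,2)[.XO/O.O/XX.]-1 (2,2)[.XO/O../XXO]-1
p3 X@[OXO/O../XX.]: (1,1)[OXO/OX./XX.]+1* (1,2)[OXO/O.X/XX.]+1 (2,2)[OXO/O../XXX]+1
p4 O@[OXO/OX./XX.] terminal -1; root [.XO/O../X..] d6

X's best at [.XO/O../X..]: (2,1)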